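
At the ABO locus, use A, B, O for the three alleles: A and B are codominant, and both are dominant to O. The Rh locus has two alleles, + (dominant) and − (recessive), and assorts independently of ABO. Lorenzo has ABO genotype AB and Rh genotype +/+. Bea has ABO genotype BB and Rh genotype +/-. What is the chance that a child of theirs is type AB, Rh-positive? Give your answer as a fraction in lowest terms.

ABO cross AB × BB → offspring phenotypes: 1/2 B, 1/2 AB.
Rh cross +/+ × +/- → 1 Rh+.
Independent loci: P(type AB, Rh-positive) = 1/2 × 1 = 1/2.

1/2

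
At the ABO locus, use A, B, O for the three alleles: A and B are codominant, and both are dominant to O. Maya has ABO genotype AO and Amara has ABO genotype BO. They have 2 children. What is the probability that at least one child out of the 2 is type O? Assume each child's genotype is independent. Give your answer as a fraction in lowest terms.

ABO cross AO × BO → 1/4 O, 1/4 A, 1/4 B, 1/4 AB.
So P(type O) = 1/4 per child.
P(none) = (3/4)^2 = 9/16; P(at least one) = 1 − 9/16 = 7/16.

7/16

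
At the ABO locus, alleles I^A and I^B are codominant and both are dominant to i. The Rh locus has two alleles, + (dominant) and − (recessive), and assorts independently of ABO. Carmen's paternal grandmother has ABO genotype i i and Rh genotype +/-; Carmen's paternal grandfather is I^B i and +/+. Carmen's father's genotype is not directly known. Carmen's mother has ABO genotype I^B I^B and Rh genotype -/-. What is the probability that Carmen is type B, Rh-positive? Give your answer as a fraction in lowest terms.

Carmen's father's ABO genotype from i i × I^B i: 1/2 I^B i, 1/2 i i.
Crossing each possibility with the mother I^B I^B and summing P(type B): 1/2·1 + 1/2·1 = 1.
Similarly for Rh via the father's Rh distribution: P(Rh+) = 3/4.
Independent loci: 1 × 3/4 = 3/4.

3/4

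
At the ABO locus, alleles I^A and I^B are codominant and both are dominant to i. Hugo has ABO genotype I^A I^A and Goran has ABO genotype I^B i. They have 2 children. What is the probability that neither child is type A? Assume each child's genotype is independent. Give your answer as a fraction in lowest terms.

ABO cross I^A I^A × I^B i → 1/2 A, 1/2 AB.
So P(type A) = 1/2 per child.
P(not type A) = 1/2 for one child; (1/2)^2 = 1/4.

1/4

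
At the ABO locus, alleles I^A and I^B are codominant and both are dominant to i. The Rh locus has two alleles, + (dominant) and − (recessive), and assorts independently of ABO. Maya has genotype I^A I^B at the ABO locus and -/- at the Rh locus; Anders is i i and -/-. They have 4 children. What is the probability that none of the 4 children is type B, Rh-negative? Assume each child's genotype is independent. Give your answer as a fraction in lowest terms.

ABO cross I^A I^B × i i → 1/2 A, 1/2 B.
Rh cross -/- × -/- → 1 Rh-; so P(type B, Rh-negative) = 1/2 × 1 = 1/2 per child.
P(not type B, Rh-negative) = 1/2 for one child; (1/2)^4 = 1/16.

1/16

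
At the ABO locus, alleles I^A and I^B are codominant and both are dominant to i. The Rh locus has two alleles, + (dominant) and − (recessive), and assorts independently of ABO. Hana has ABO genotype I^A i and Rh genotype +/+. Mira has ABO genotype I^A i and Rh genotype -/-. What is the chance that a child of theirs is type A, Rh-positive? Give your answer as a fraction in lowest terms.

3/4

ABO cross I^A i × I^A i → offspring phenotypes: 1/4 O, 3/4 A.
Rh cross +/+ × -/- → 1 Rh+.
Independent loci: P(type A, Rh-positive) = 3/4 × 1 = 3/4.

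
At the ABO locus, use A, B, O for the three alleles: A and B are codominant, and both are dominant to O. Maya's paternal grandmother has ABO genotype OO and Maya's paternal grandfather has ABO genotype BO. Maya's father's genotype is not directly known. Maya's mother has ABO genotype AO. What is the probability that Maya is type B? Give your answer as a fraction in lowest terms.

Maya's father's ABO genotype from OO × BO: 1/2 BO, 1/2 OO.
Crossing each possibility with the mother AO and summing P(type B): 1/2·1/4 + 1/2·0 = 1/8.

1/8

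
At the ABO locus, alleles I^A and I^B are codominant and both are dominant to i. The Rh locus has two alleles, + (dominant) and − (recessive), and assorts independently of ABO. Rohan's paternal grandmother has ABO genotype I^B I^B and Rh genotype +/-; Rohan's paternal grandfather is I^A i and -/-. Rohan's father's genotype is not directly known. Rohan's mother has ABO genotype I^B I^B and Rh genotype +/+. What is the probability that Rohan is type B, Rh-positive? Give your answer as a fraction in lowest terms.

Rohan's father's ABO genotype from I^B I^B × I^A i: 1/2 I^A I^B, 1/2 I^B i.
Crossing each possibility with the mother I^B I^B and summing P(type B): 1/2·1/2 + 1/2·1 = 3/4.
Similarly for Rh via the father's Rh distribution: P(Rh+) = 1.
Independent loci: 3/4 × 1 = 3/4.

3/4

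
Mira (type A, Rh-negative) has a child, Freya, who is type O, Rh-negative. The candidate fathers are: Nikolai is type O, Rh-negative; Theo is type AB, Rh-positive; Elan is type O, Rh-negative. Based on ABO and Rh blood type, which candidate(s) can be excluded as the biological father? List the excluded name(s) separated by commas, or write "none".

A candidate is excluded only if no genotype consistent with his phenotype could produce a type O, Rh-negative child with a type A, Rh-negative mother.
Theo (type AB, Rh+): no genotype consistent with that phenotype can produce a type-O Rh- child with a type-A mother.

Theo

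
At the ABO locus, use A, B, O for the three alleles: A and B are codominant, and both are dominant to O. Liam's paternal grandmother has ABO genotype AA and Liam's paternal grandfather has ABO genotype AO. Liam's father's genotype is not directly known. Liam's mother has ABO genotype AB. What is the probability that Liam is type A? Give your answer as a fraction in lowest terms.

Liam's father's ABO genotype from AA × AO: 1/2 AA, 1/2 AO.
Crossing each possibility with the mother AB and summing P(type A): 1/2·1/2 + 1/2·1/2 = 1/2.

1/2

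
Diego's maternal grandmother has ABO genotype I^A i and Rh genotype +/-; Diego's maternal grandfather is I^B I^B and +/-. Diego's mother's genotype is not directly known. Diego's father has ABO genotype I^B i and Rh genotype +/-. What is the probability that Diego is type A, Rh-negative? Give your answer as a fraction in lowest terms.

1/32

Diego's mother's ABO genotype from I^A i × I^B I^B: 1/2 I^A I^B, 1/2 I^B i.
Crossing each possibility with the father I^B i and summing P(type A): 1/2·1/4 + 1/2·0 = 1/8.
Similarly for Rh via the mother's Rh distribution: P(Rh-) = 1/4.
Independent loci: 1/8 × 1/4 = 1/32.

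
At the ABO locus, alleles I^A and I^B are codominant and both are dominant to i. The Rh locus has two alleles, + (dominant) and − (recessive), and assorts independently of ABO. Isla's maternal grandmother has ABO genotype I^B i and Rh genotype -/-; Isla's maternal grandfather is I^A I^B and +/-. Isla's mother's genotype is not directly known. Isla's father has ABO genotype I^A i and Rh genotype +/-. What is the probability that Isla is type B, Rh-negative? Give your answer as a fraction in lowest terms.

Isla's mother's ABO genotype from I^B i × I^A I^B: 1/4 I^A I^B, 1/4 I^A i, 1/4 I^B I^B, 1/4 I^B i.
Crossing each possibility with the father I^A i and summing P(type B): 1/4·1/4 + 1/4·0 + 1/4·1/2 + 1/4·1/4 = 1/4.
Similarly for Rh via the mother's Rh distribution: P(Rh-) = 3/8.
Independent loci: 1/4 × 3/8 = 3/32.

3/32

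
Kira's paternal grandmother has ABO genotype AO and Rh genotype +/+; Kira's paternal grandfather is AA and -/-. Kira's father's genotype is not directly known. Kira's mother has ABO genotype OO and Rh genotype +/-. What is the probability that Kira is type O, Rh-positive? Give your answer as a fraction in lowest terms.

Kira's father's ABO genotype from AO × AA: 1/2 AA, 1/2 AO.
Crossing each possibility with the mother OO and summing P(type O): 1/2·0 + 1/2·1/2 = 1/4.
Similarly for Rh via the father's Rh distribution: P(Rh+) = 3/4.
Independent loci: 1/4 × 3/4 = 3/16.

3/16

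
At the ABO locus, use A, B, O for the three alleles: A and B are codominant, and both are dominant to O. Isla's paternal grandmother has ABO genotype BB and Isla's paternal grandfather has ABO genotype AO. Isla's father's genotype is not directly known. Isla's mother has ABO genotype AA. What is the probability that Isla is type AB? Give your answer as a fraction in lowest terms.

1/2

Isla's father's ABO genotype from BB × AO: 1/2 AB, 1/2 BO.
Crossing each possibility with the mother AA and summing P(type AB): 1/2·1/2 + 1/2·1/2 = 1/2.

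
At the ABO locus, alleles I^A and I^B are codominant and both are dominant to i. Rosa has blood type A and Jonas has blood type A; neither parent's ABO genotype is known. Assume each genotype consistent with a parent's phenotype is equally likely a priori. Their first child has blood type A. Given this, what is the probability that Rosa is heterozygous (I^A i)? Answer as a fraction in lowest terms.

7/15

Possible genotypes: Rosa ∈ {I^A I^A, I^A i}; Jonas ∈ {I^A I^A, I^A i}.
Weight each parental genotype pair by prior × P(type-A child):
  I^A I^A × I^A I^A: posterior weight 4/15.
  I^A I^A × I^A i: posterior weight 4/15.
  I^A i × I^A I^A: posterior weight 4/15.
  I^A i × I^A i: posterior weight 1/5.
Sum the posterior weight over pairs where Rosa is I^A i: 7/15.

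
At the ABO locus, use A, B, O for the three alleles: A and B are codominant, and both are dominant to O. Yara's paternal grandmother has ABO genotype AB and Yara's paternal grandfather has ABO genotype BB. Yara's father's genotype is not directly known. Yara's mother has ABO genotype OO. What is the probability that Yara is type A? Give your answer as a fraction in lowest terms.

Yara's father's ABO genotype from AB × BB: 1/2 AB, 1/2 BB.
Crossing each possibility with the mother OO and summing P(type A): 1/2·1/2 + 1/2·0 = 1/4.

1/4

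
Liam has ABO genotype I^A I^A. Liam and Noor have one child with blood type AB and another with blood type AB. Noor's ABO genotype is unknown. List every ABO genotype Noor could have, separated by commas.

For each candidate genotype of Noor, check whether crossing it with I^A I^A can produce every observed child phenotype.
  I^A I^A → possible child types {A} ✗
  I^A I^B → possible child types {A, AB} ✓
  I^A i → possible child types {A} ✗
  I^B I^B → possible child types {AB} ✓
  I^B i → possible child types {A, AB} ✓
  i i → possible child types {A} ✗

I^A I^B, I^B I^B, I^B i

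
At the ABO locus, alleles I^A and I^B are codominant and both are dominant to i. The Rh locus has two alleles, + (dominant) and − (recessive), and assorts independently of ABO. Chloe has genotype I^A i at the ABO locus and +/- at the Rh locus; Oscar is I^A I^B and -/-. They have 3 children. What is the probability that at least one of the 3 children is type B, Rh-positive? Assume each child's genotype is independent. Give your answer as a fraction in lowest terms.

ABO cross I^A i × I^A I^B → 1/2 A, 1/4 B, 1/4 AB.
Rh cross +/- × -/- → 1/2 Rh+, 1/2 Rh-; so P(type B, Rh-positive) = 1/4 × 1/2 = 1/8 per child.
P(none) = (7/8)^3 = 343/512; P(at least one) = 1 − 343/512 = 169/512.

169/512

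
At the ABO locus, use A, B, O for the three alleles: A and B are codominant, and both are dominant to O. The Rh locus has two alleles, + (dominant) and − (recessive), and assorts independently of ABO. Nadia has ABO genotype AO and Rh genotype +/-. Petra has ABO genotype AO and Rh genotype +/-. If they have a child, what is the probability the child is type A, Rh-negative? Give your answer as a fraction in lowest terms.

3/16

ABO cross AO × AO → offspring phenotypes: 1/4 O, 3/4 A.
Rh cross +/- × +/- → 3/4 Rh+, 1/4 Rh-.
Independent loci: P(type A, Rh-negative) = 3/4 × 1/4 = 3/16.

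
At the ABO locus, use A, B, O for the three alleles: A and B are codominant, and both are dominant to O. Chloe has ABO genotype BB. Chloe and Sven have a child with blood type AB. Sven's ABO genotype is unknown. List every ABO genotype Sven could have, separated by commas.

For each candidate genotype of Sven, check whether crossing it with BB can produce every observed child phenotype.
  AA → possible child types {AB} ✓
  AB → possible child types {B, AB} ✓
  AO → possible child types {B, AB} ✓
  BB → possible child types {B} ✗
  BO → possible child types {B} ✗
  OO → possible child types {B} ✗

AA, AB, AO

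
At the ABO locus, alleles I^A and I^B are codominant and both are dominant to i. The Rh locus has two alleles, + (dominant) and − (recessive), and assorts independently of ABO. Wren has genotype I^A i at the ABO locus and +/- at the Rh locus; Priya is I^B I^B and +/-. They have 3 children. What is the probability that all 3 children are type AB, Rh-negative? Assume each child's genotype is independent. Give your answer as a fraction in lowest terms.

ABO cross I^A i × I^B I^B → 1/2 B, 1/2 AB.
Rh cross +/- × +/- → 3/4 Rh+, 1/4 Rh-; so P(type AB, Rh-negative) = 1/2 × 1/4 = 1/8 per child.
All 3 independent: (1/8)^3 = 1/512.

1/512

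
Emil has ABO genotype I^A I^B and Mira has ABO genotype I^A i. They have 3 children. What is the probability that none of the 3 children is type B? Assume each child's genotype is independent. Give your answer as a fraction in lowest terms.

ABO cross I^A I^B × I^A i → 1/2 A, 1/4 B, 1/4 AB.
So P(type B) = 1/4 per child.
P(not type B) = 3/4 for one child; (3/4)^3 = 27/64.

27/64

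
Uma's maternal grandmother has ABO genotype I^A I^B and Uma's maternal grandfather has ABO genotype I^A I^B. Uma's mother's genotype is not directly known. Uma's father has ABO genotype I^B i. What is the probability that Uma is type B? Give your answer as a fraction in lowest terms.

1/2

Uma's mother's ABO genotype from I^A I^B × I^A I^B: 1/4 I^A I^A, 1/2 I^A I^B, 1/4 I^B I^B.
Crossing each possibility with the father I^B i and summing P(type B): 1/4·0 + 1/2·1/2 + 1/4·1 = 1/2.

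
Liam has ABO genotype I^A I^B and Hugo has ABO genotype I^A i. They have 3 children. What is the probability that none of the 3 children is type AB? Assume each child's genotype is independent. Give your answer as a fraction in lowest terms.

ABO cross I^A I^B × I^A i → 1/2 A, 1/4 B, 1/4 AB.
So P(type AB) = 1/4 per child.
P(not type AB) = 3/4 for one child; (3/4)^3 = 27/64.

27/64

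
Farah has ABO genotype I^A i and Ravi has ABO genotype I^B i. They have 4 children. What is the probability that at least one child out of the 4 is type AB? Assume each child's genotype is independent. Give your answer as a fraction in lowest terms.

ABO cross I^A i × I^B i → 1/4 O, 1/4 A, 1/4 B, 1/4 AB.
So P(type AB) = 1/4 per child.
P(none) = (3/4)^4 = 81/256; P(at least one) = 1 − 81/256 = 175/256.

175/256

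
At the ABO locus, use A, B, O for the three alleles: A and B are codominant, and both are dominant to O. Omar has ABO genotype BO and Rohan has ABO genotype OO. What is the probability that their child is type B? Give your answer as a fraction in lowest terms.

ABO cross BO × OO → offspring phenotypes: 1/2 O, 1/2 B.
So P(type B) = 1/2.

1/2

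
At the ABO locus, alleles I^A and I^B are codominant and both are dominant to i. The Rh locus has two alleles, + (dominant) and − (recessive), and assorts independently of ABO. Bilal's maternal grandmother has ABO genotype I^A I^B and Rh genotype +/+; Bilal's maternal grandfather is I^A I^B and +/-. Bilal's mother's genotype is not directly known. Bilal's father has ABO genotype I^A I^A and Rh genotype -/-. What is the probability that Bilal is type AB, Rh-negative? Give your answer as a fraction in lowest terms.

Bilal's mother's ABO genotype from I^A I^B × I^A I^B: 1/4 I^A I^A, 1/2 I^A I^B, 1/4 I^B I^B.
Crossing each possibility with the father I^A I^A and summing P(type AB): 1/4·0 + 1/2·1/2 + 1/4·1 = 1/2.
Similarly for Rh via the mother's Rh distribution: P(Rh-) = 1/4.
Independent loci: 1/2 × 1/4 = 1/8.

1/8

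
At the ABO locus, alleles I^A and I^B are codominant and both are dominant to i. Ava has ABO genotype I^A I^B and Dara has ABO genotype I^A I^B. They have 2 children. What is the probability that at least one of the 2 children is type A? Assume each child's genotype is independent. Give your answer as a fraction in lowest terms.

7/16

ABO cross I^A I^B × I^A I^B → 1/4 A, 1/4 B, 1/2 AB.
So P(type A) = 1/4 per child.
P(none) = (3/4)^2 = 9/16; P(at least one) = 1 − 9/16 = 7/16.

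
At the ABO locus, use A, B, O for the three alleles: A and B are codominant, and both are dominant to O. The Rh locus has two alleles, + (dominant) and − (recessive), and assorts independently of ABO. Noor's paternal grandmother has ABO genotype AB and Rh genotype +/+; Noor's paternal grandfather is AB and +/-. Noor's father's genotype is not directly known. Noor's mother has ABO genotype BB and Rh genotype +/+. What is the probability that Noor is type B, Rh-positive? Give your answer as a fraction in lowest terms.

Noor's father's ABO genotype from AB × AB: 1/4 AA, 1/2 AB, 1/4 BB.
Crossing each possibility with the mother BB and summing P(type B): 1/4·0 + 1/2·1/2 + 1/4·1 = 1/2.
Similarly for Rh via the father's Rh distribution: P(Rh+) = 1.
Independent loci: 1/2 × 1 = 1/2.

1/2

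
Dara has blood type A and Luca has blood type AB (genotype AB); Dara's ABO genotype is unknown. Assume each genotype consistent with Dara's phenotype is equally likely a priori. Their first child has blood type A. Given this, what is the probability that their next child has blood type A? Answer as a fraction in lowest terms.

1/2

Possible genotypes: Dara ∈ {AA, AO}; Luca ∈ {AB}.
Weight each parental genotype pair by prior × P(type-A child):
  AA × AB: posterior weight 1/2; P(next child type A) = 1/2.
  AO × AB: posterior weight 1/2; P(next child type A) = 1/2.
Weighted sum = 1/2.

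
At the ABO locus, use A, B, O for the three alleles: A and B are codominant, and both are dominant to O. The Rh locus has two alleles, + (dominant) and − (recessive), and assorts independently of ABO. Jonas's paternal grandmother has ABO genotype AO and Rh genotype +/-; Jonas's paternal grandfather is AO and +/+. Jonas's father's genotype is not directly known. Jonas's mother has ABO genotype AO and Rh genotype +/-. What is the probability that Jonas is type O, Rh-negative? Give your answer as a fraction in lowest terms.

Jonas's father's ABO genotype from AO × AO: 1/4 AA, 1/2 AO, 1/4 OO.
Crossing each possibility with the mother AO and summing P(type O): 1/4·0 + 1/2·1/4 + 1/4·1/2 = 1/4.
Similarly for Rh via the father's Rh distribution: P(Rh-) = 1/8.
Independent loci: 1/4 × 1/8 = 1/32.

1/32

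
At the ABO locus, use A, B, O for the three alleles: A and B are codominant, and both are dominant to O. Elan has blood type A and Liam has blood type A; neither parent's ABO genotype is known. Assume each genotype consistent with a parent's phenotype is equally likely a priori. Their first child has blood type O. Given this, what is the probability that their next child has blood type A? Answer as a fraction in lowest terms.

Possible genotypes: Elan ∈ {AA, AO}; Liam ∈ {AA, AO}.
Weight each parental genotype pair by prior × P(type-O child):
  AO × AO: posterior weight 1; P(next child type A) = 3/4.
Weighted sum = 3/4.

3/4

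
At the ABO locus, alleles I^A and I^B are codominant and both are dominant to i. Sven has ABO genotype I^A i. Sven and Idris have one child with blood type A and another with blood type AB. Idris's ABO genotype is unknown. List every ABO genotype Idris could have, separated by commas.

I^A I^B, I^B i

For each candidate genotype of Idris, check whether crossing it with I^A i can produce every observed child phenotype.
  I^A I^A → possible child types {A} ✗
  I^A I^B → possible child types {A, B, AB} ✓
  I^A i → possible child types {O, A} ✗
  I^B I^B → possible child types {B, AB} ✗
  I^B i → possible child types {O, A, B, AB} ✓
  i i → possible child types {O, A} ✗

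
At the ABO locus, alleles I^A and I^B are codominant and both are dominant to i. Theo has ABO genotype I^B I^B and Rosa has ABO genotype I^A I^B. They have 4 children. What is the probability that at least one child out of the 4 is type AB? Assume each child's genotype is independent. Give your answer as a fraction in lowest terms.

15/16

ABO cross I^B I^B × I^A I^B → 1/2 B, 1/2 AB.
So P(type AB) = 1/2 per child.
P(none) = (1/2)^4 = 1/16; P(at least one) = 1 − 1/16 = 15/16.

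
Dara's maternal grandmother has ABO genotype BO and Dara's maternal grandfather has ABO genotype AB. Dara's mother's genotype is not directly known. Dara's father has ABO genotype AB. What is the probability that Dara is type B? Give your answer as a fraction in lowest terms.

3/8

Dara's mother's ABO genotype from BO × AB: 1/4 AB, 1/4 AO, 1/4 BB, 1/4 BO.
Crossing each possibility with the father AB and summing P(type B): 1/4·1/4 + 1/4·1/4 + 1/4·1/2 + 1/4·1/2 = 3/8.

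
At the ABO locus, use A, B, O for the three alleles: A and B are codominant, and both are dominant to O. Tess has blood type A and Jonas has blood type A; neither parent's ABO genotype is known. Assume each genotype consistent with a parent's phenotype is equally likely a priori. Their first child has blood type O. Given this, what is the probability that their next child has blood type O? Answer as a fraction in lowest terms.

1/4

Possible genotypes: Tess ∈ {AA, AO}; Jonas ∈ {AA, AO}.
Weight each parental genotype pair by prior × P(type-O child):
  AO × AO: posterior weight 1; P(next child type O) = 1/4.
Weighted sum = 1/4.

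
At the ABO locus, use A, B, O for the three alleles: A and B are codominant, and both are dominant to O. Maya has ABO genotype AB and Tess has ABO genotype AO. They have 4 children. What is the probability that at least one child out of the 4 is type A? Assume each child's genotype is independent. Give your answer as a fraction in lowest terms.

ABO cross AB × AO → 1/2 A, 1/4 B, 1/4 AB.
So P(type A) = 1/2 per child.
P(none) = (1/2)^4 = 1/16; P(at least one) = 1 − 1/16 = 15/16.

15/16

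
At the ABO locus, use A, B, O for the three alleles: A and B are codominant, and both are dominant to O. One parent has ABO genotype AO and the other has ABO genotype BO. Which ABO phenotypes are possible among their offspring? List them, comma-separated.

O, A, B, AB

Gametes from AO × BO give offspring ABO genotypes AB, AO, BO, OO, i.e. phenotypes O, A, B, AB.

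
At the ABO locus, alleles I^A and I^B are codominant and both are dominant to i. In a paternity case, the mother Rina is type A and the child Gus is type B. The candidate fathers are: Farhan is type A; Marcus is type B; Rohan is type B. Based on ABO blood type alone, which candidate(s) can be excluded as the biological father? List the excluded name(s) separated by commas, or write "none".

Farhan

A candidate is excluded only if no genotype consistent with his phenotype could produce a type B child with a type A mother.
Farhan (type A): no genotype consistent with that phenotype can produce a type-B child with a type-A mother.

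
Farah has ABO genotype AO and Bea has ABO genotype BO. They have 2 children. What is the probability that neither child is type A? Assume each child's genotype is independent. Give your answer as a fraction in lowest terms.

ABO cross AO × BO → 1/4 O, 1/4 A, 1/4 B, 1/4 AB.
So P(type A) = 1/4 per child.
P(not type A) = 3/4 for one child; (3/4)^2 = 9/16.

9/16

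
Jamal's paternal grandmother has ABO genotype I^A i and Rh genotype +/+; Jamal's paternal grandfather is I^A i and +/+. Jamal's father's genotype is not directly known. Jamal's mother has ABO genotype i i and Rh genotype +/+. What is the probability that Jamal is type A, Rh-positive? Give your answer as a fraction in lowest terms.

Jamal's father's ABO genotype from I^A i × I^A i: 1/4 I^A I^A, 1/2 I^A i, 1/4 i i.
Crossing each possibility with the mother i i and summing P(type A): 1/4·1 + 1/2·1/2 + 1/4·0 = 1/2.
Similarly for Rh via the father's Rh distribution: P(Rh+) = 1.
Independent loci: 1/2 × 1 = 1/2.

1/2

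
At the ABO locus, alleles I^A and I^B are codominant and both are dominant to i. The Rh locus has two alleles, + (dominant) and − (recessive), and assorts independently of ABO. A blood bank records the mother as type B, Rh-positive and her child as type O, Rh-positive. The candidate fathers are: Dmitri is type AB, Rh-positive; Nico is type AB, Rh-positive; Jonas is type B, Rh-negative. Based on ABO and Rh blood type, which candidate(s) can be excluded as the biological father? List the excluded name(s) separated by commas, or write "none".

A candidate is excluded only if no genotype consistent with his phenotype could produce a type O, Rh-positive child with a type B, Rh-positive mother.
Dmitri (type AB, Rh+): no genotype consistent with that phenotype can produce a type-O Rh+ child with a type-B mother.
Nico (type AB, Rh+): no genotype consistent with that phenotype can produce a type-O Rh+ child with a type-B mother.

Dmitri, Nico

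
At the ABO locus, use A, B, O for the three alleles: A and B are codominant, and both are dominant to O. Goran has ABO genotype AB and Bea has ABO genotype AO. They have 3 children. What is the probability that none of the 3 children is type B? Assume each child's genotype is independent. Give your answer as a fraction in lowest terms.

ABO cross AB × AO → 1/2 A, 1/4 B, 1/4 AB.
So P(type B) = 1/4 per child.
P(not type B) = 3/4 for one child; (3/4)^3 = 27/64.

27/64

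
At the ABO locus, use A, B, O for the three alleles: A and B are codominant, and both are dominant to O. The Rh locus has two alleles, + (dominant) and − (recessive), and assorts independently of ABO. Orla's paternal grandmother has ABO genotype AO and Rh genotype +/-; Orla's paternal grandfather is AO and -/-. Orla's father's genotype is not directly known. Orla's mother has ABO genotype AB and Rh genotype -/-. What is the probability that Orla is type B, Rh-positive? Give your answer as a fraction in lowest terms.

1/16

Orla's father's ABO genotype from AO × AO: 1/4 AA, 1/2 AO, 1/4 OO.
Crossing each possibility with the mother AB and summing P(type B): 1/4·0 + 1/2·1/4 + 1/4·1/2 = 1/4.
Similarly for Rh via the father's Rh distribution: P(Rh+) = 1/4.
Independent loci: 1/4 × 1/4 = 1/16.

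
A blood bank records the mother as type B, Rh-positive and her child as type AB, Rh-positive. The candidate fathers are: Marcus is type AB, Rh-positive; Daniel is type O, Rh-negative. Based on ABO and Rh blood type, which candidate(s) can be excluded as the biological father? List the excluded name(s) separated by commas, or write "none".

A candidate is excluded only if no genotype consistent with his phenotype could produce a type AB, Rh-positive child with a type B, Rh-positive mother.
Daniel (type O, Rh-): no genotype consistent with that phenotype can produce a type-AB Rh+ child with a type-B mother.

Daniel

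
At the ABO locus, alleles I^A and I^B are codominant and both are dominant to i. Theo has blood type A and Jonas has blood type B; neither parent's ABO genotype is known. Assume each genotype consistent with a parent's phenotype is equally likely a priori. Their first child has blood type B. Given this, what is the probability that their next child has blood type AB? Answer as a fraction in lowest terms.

5/12

Possible genotypes: Theo ∈ {I^A I^A, I^A i}; Jonas ∈ {I^B I^B, I^B i}.
Weight each parental genotype pair by prior × P(type-B child):
  I^A i × I^B I^B: posterior weight 2/3; P(next child type AB) = 1/2.
  I^A i × I^B i: posterior weight 1/3; P(next child type AB) = 1/4.
Weighted sum = 5/12.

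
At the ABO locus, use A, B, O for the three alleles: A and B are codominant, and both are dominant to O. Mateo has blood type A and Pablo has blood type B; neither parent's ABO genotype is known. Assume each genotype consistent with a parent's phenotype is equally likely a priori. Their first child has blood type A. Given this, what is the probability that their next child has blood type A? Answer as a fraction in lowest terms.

Possible genotypes: Mateo ∈ {AA, AO}; Pablo ∈ {BB, BO}.
Weight each parental genotype pair by prior × P(type-A child):
  AA × BO: posterior weight 2/3; P(next child type A) = 1/2.
  AO × BO: posterior weight 1/3; P(next child type A) = 1/4.
Weighted sum = 5/12.

5/12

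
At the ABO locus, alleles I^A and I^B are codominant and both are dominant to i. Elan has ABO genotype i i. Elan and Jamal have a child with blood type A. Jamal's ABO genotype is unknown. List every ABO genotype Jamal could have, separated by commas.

I^A I^A, I^A I^B, I^A i

For each candidate genotype of Jamal, check whether crossing it with i i can produce every observed child phenotype.
  I^A I^A → possible child types {A} ✓
  I^A I^B → possible child types {A, B} ✓
  I^A i → possible child types {O, A} ✓
  I^B I^B → possible child types {B} ✗
  I^B i → possible child types {O, B} ✗
  i i → possible child types {O} ✗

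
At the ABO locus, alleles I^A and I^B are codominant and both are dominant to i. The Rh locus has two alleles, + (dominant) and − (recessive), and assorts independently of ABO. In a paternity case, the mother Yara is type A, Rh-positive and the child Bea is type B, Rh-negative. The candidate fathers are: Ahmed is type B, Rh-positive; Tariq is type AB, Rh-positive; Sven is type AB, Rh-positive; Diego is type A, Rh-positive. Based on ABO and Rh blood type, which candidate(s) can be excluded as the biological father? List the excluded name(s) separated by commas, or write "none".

Diego

A candidate is excluded only if no genotype consistent with his phenotype could produce a type B, Rh-negative child with a type A, Rh-positive mother.
Diego (type A, Rh+): no genotype consistent with that phenotype can produce a type-B Rh- child with a type-A mother.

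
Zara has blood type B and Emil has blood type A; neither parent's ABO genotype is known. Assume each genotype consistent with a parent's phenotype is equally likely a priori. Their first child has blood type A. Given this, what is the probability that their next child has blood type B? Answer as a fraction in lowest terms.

1/12

Possible genotypes: Zara ∈ {BB, BO}; Emil ∈ {AA, AO}.
Weight each parental genotype pair by prior × P(type-A child):
  BO × AA: posterior weight 2/3; P(next child type B) = 0.
  BO × AO: posterior weight 1/3; P(next child type B) = 1/4.
Weighted sum = 1/12.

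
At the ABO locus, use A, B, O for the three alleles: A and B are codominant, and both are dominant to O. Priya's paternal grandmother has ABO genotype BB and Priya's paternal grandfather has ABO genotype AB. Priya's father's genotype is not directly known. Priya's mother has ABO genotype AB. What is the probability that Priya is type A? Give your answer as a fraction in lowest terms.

Priya's father's ABO genotype from BB × AB: 1/2 AB, 1/2 BB.
Crossing each possibility with the mother AB and summing P(type A): 1/2·1/4 + 1/2·0 = 1/8.

1/8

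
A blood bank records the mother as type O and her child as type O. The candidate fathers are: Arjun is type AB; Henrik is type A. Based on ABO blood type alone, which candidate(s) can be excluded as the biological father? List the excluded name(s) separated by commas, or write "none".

Arjun

A candidate is excluded only if no genotype consistent with his phenotype could produce a type O child with a type O mother.
Arjun (type AB): no genotype consistent with that phenotype can produce a type-O child with a type-O mother.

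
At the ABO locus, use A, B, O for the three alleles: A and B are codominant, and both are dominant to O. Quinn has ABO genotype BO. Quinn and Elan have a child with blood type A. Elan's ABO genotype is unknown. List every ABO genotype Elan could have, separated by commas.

AA, AB, AO

For each candidate genotype of Elan, check whether crossing it with BO can produce every observed child phenotype.
  AA → possible child types {A, AB} ✓
  AB → possible child types {A, B, AB} ✓
  AO → possible child types {O, A, B, AB} ✓
  BB → possible child types {B} ✗
  BO → possible child types {O, B} ✗
  OO → possible child types {O, B} ✗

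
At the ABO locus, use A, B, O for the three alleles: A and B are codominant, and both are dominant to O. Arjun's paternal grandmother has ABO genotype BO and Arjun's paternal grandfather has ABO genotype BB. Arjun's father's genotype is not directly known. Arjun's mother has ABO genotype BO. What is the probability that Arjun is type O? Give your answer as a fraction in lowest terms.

Arjun's father's ABO genotype from BO × BB: 1/2 BB, 1/2 BO.
Crossing each possibility with the mother BO and summing P(type O): 1/2·0 + 1/2·1/4 = 1/8.

1/8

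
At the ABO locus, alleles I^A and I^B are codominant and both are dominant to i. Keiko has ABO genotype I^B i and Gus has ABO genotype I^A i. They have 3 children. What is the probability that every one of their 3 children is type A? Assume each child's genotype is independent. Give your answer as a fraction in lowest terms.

ABO cross I^B i × I^A i → 1/4 O, 1/4 A, 1/4 B, 1/4 AB.
So P(type A) = 1/4 per child.
All 3 independent: (1/4)^3 = 1/64.

1/64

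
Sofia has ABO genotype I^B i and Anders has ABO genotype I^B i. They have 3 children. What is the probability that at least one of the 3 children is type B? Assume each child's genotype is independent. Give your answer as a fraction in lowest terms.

63/64

ABO cross I^B i × I^B i → 1/4 O, 3/4 B.
So P(type B) = 3/4 per child.
P(none) = (1/4)^3 = 1/64; P(at least one) = 1 − 1/64 = 63/64.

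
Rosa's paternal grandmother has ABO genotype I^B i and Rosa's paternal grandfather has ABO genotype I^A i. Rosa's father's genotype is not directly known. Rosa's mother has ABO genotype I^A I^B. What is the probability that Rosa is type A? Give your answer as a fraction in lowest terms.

Rosa's father's ABO genotype from I^B i × I^A i: 1/4 I^A I^B, 1/4 I^A i, 1/4 I^B i, 1/4 i i.
Crossing each possibility with the mother I^A I^B and summing P(type A): 1/4·1/4 + 1/4·1/2 + 1/4·1/4 + 1/4·1/2 = 3/8.

3/8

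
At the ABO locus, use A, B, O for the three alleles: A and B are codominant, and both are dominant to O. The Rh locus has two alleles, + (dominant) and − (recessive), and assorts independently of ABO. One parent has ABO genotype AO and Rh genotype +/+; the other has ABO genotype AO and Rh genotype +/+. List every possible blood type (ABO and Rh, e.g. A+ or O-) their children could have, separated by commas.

O+, A+

Gametes from AO × AO give offspring ABO genotypes AA, AO, OO, i.e. phenotypes O, A.
Rh cross +/+ × +/+ → phenotypes Rh+.
Combining independently: O+, A+.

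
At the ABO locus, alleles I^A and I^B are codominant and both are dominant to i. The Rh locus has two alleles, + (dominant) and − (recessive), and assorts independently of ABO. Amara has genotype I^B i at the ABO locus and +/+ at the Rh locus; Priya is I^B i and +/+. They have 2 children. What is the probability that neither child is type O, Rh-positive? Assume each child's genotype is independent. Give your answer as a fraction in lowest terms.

9/16

ABO cross I^B i × I^B i → 1/4 O, 3/4 B.
Rh cross +/+ × +/+ → 1 Rh+; so P(type O, Rh-positive) = 1/4 × 1 = 1/4 per child.
P(not type O, Rh-positive) = 3/4 for one child; (3/4)^2 = 9/16.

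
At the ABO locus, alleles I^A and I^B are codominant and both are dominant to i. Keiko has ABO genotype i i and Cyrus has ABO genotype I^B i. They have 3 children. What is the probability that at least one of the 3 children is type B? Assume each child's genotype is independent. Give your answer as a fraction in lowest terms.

ABO cross i i × I^B i → 1/2 O, 1/2 B.
So P(type B) = 1/2 per child.
P(none) = (1/2)^3 = 1/8; P(at least one) = 1 − 1/8 = 7/8.

7/8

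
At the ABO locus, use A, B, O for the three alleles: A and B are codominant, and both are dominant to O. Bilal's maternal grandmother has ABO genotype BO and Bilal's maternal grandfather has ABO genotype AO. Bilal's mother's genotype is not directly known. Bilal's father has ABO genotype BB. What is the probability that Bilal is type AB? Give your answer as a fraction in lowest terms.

Bilal's mother's ABO genotype from BO × AO: 1/4 AB, 1/4 AO, 1/4 BO, 1/4 OO.
Crossing each possibility with the father BB and summing P(type AB): 1/4·1/2 + 1/4·1/2 + 1/4·0 + 1/4·0 = 1/4.

1/4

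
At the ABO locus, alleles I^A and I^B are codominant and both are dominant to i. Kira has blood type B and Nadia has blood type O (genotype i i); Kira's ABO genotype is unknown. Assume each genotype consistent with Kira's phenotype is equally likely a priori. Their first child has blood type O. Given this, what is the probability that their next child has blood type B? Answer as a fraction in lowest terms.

Possible genotypes: Kira ∈ {I^B I^B, I^B i}; Nadia ∈ {i i}.
Weight each parental genotype pair by prior × P(type-O child):
  I^B i × i i: posterior weight 1; P(next child type B) = 1/2.
Weighted sum = 1/2.

1/2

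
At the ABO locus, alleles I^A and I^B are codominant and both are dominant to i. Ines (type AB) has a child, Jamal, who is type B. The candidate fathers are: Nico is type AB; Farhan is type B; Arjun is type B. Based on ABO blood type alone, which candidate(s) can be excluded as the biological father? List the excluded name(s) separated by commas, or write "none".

A candidate is excluded only if no genotype consistent with his phenotype could produce a type B child with a type AB mother.
Every candidate has at least one consistent genotype combination, so none can be excluded.

none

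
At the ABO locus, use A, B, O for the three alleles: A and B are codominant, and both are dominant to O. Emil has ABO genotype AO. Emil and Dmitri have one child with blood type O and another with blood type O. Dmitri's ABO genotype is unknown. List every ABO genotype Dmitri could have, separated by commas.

For each candidate genotype of Dmitri, check whether crossing it with AO can produce every observed child phenotype.
  AA → possible child types {A} ✗
  AB → possible child types {A, B, AB} ✗
  AO → possible child types {O, A} ✓
  BB → possible child types {B, AB} ✗
  BO → possible child types {O, A, B, AB} ✓
  OO → possible child types {O, A} ✓

AO, BO, OO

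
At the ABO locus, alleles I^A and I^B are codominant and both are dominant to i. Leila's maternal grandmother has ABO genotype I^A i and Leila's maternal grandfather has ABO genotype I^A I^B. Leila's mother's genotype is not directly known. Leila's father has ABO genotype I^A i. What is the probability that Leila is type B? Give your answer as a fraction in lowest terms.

Leila's mother's ABO genotype from I^A i × I^A I^B: 1/4 I^A I^A, 1/4 I^A I^B, 1/4 I^A i, 1/4 I^B i.
Crossing each possibility with the father I^A i and summing P(type B): 1/4·0 + 1/4·1/4 + 1/4·0 + 1/4·1/4 = 1/8.

1/8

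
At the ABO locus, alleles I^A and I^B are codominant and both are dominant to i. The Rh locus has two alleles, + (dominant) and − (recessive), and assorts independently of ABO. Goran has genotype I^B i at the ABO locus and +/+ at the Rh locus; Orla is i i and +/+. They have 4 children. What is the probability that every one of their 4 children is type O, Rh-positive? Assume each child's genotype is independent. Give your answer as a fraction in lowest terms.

1/16

ABO cross I^B i × i i → 1/2 O, 1/2 B.
Rh cross +/+ × +/+ → 1 Rh+; so P(type O, Rh-positive) = 1/2 × 1 = 1/2 per child.
All 4 independent: (1/2)^4 = 1/16.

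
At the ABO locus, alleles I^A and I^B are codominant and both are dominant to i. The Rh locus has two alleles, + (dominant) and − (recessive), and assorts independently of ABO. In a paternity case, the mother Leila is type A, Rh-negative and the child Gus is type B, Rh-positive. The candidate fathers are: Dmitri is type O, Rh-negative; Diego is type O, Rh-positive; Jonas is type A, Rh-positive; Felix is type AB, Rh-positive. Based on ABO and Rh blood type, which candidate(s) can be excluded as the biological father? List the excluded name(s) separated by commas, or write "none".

A candidate is excluded only if no genotype consistent with his phenotype could produce a type B, Rh-positive child with a type A, Rh-negative mother.
Dmitri (type O, Rh-): no genotype consistent with that phenotype can produce a type-B Rh+ child with a type-A mother.
Diego (type O, Rh+): no genotype consistent with that phenotype can produce a type-B Rh+ child with a type-A mother.
Jonas (type A, Rh+): no genotype consistent with that phenotype can produce a type-B Rh+ child with a type-A mother.

Dmitri, Diego, Jonas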